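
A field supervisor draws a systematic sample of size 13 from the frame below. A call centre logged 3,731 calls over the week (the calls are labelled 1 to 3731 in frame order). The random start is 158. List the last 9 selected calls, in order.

k = N/n = 3731/13 = 287
5th selection = 158 + 4×287 = 1306
6th: 1306 + 287 = 1593
7th: 1593 + 287 = 1880
8th: 1880 + 287 = 2167
9th: 2167 + 287 = 2454
10th: 2454 + 287 = 2741
11th: 2741 + 287 = 3028
12th: 3028 + 287 = 3315
13th: 3315 + 287 = 3602

1306, 1593, 1880, 2167, 2454, 2741, 3028, 3315, 3602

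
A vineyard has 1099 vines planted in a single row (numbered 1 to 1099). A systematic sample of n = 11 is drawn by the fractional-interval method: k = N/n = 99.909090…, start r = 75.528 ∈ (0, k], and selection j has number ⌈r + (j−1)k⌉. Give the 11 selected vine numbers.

76, 176, 276, 376, 476, 576, 675, 775, 875, 975, 1075

j=1: r + 0k = 75.528 → ⌈·⌉ = 76
j=2: r + 1k = 175.437090… → ⌈·⌉ = 176
j=3: r + 2k = 275.346181… → ⌈·⌉ = 276
j=4: r + 3k = 375.255272… → ⌈·⌉ = 376
j=5: r + 4k = 475.164363… → ⌈·⌉ = 476
j=6: r + 5k = 575.073454… → ⌈·⌉ = 576
j=7: r + 6k = 674.982545… → ⌈·⌉ = 675
j=8: r + 7k = 774.891636… → ⌈·⌉ = 775
j=9: r + 8k = 874.800727… → ⌈·⌉ = 875
j=10: r + 9k = 974.709818… → ⌈·⌉ = 975
j=11: r + 10k = 1074.618909… → ⌈·⌉ = 1075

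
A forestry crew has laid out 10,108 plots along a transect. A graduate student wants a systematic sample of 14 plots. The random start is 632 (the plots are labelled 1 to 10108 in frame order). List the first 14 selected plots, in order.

k = N/n = 10108/14 = 722
plot 1: 632
plot 2: 632 + 722 = 1354
plot 3: 1354 + 722 = 2076
plot 4: 2076 + 722 = 2798
plot 5: 2798 + 722 = 3520
plot 6: 3520 + 722 = 4242
plot 7: 4242 + 722 = 4964
plot 8: 4964 + 722 = 5686
plot 9: 5686 + 722 = 6408
plot 10: 6408 + 722 = 7130
plot 11: 7130 + 722 = 7852
plot 12: 7852 + 722 = 8574
plot 13: 8574 + 722 = 9296
plot 14: 9296 + 722 = 10018

632, 1354, 2076, 2798, 3520, 4242, 4964, 5686, 6408, 7130, 7852, 8574, 9296, 10018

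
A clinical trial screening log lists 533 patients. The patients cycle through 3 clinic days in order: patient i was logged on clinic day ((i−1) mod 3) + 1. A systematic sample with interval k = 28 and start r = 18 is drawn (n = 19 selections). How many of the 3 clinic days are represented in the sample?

3

Consecutive selections differ by k = 28, so their clinic day numbers differ by 28 mod 3 = 1.
gcd(28, 3) = 1, so the sample visits 3/1 = 3 distinct residues mod 3.
Start 18 is clinic day 3; the clinic days hit are 1, 2, 3.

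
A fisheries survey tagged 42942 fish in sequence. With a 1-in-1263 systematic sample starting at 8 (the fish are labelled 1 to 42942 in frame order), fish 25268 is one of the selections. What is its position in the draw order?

21

k = 1263
position = (25268 − 8)/1263 + 1 = 25260/1263 + 1 = 20 + 1 = 21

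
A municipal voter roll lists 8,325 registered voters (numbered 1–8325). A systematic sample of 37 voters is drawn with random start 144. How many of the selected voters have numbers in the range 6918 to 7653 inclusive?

3

k = 8325/37 = 225
First selection ≥ 6918: 144 + ⌈(6918−144)/225⌉·225 = 144 + 31×225 = 7119
Last selection ≤ 7653: 144 + ⌊(7653−144)/225⌋·225 = 144 + 33×225 = 7569
Count = 33 − 31 + 1 = 3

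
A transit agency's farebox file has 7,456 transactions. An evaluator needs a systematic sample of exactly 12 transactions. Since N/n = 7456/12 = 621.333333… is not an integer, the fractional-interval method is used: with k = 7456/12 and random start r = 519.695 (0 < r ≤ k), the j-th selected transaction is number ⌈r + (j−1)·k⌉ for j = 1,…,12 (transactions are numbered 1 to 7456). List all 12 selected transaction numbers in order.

j=1: r + 0k = 519.695 → ⌈·⌉ = 520
j=2: r + 1k = 1141.028333… → ⌈·⌉ = 1142
j=3: r + 2k = 1762.361666… → ⌈·⌉ = 1763
j=4: r + 3k = 2383.695 → ⌈·⌉ = 2384
j=5: r + 4k = 3005.028333… → ⌈·⌉ = 3006
j=6: r + 5k = 3626.361666… → ⌈·⌉ = 3627
j=7: r + 6k = 4247.695 → ⌈·⌉ = 4248
j=8: r + 7k = 4869.028333… → ⌈·⌉ = 4870
j=9: r + 8k = 5490.361666… → ⌈·⌉ = 5491
j=10: r + 9k = 6111.695 → ⌈·⌉ = 6112
j=11: r + 10k = 6733.028333… → ⌈·⌉ = 6734
j=12: r + 11k = 7354.361666… → ⌈·⌉ = 7355

520, 1142, 1763, 2384, 3006, 3627, 4248, 4870, 5491, 6112, 6734, 7355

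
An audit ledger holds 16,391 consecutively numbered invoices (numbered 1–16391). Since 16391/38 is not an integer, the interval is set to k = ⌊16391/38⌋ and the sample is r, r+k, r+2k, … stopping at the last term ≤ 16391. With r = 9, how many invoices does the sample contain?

39

k = ⌊16391/38⌋ = 431
Achieved size = ⌊(16391 − 9)/431⌋ + 1 = ⌊16382/431⌋ + 1 = 38 + 1 = 39
(last selection: 9 + 38×431 = 16387 ≤ 16391; next would be 16818 > 16391)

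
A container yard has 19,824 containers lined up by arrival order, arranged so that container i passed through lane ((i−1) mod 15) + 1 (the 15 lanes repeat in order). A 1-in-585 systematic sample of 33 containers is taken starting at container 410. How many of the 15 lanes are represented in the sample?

1

Consecutive selections differ by k = 585, so their lane numbers differ by 585 mod 15 = 0.
gcd(585, 15) = 15, so the sample visits 15/15 = 1 distinct residues mod 15.
Start 410 is lane 5; the lanes hit are 5.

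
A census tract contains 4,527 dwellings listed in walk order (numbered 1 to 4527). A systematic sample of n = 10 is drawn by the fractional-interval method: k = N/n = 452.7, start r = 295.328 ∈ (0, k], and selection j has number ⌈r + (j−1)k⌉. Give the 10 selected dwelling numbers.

296, 749, 1201, 1654, 2107, 2559, 3012, 3465, 3917, 4370

j=1: r + 0k = 295.328 → ⌈·⌉ = 296
j=2: r + 1k = 748.028 → ⌈·⌉ = 749
j=3: r + 2k = 1200.728 → ⌈·⌉ = 1201
j=4: r + 3k = 1653.428 → ⌈·⌉ = 1654
j=5: r + 4k = 2106.128 → ⌈·⌉ = 2107
j=6: r + 5k = 2558.828 → ⌈·⌉ = 2559
j=7: r + 6k = 3011.528 → ⌈·⌉ = 3012
j=8: r + 7k = 3464.228 → ⌈·⌉ = 3465
j=9: r + 8k = 3916.928 → ⌈·⌉ = 3917
j=10: r + 9k = 4369.628 → ⌈·⌉ = 4370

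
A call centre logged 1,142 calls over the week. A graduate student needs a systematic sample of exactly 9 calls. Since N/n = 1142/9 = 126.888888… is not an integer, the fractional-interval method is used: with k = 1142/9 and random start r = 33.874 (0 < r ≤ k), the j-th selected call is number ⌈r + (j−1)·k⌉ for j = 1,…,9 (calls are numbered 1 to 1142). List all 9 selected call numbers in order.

j=1: r + 0k = 33.874 → ⌈·⌉ = 34
j=2: r + 1k = 160.762888… → ⌈·⌉ = 161
j=3: r + 2k = 287.651777… → ⌈·⌉ = 288
j=4: r + 3k = 414.540666… → ⌈·⌉ = 415
j=5: r + 4k = 541.429555… → ⌈·⌉ = 542
j=6: r + 5k = 668.318444… → ⌈·⌉ = 669
j=7: r + 6k = 795.207333… → ⌈·⌉ = 796
j=8: r + 7k = 922.096222… → ⌈·⌉ = 923
j=9: r + 8k = 1048.985111… → ⌈·⌉ = 1049

34, 161, 288, 415, 542, 669, 796, 923, 1049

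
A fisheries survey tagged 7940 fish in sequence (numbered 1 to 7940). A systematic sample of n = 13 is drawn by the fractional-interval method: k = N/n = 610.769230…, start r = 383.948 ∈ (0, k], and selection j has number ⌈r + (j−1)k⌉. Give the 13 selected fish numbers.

384, 995, 1606, 2217, 2828, 3438, 4049, 4660, 5271, 5881, 6492, 7103, 7714

j=1: r + 0k = 383.948 → ⌈·⌉ = 384
j=2: r + 1k = 994.717230… → ⌈·⌉ = 995
j=3: r + 2k = 1605.486461… → ⌈·⌉ = 1606
j=4: r + 3k = 2216.255692… → ⌈·⌉ = 2217
j=5: r + 4k = 2827.024923… → ⌈·⌉ = 2828
j=6: r + 5k = 3437.794153… → ⌈·⌉ = 3438
j=7: r + 6k = 4048.563384… → ⌈·⌉ = 4049
j=8: r + 7k = 4659.332615… → ⌈·⌉ = 4660
j=9: r + 8k = 5270.101846… → ⌈·⌉ = 5271
j=10: r + 9k = 5880.871076… → ⌈·⌉ = 5881
j=11: r + 10k = 6491.640307… → ⌈·⌉ = 6492
j=12: r + 11k = 7102.409538… → ⌈·⌉ = 7103
j=13: r + 12k = 7713.178769… → ⌈·⌉ = 7714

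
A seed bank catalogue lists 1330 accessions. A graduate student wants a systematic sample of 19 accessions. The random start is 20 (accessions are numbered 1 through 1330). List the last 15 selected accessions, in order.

300, 370, 440, 510, 580, 650, 720, 790, 860, 930, 1000, 1070, 1140, 1210, 1280

k = N/n = 1330/19 = 70
5th selection = 20 + 4×70 = 300
6th: 300 + 70 = 370
7th: 370 + 70 = 440
8th: 440 + 70 = 510
9th: 510 + 70 = 580
10th: 580 + 70 = 650
11th: 650 + 70 = 720
12th: 720 + 70 = 790
13th: 790 + 70 = 860
14th: 860 + 70 = 930
15th: 930 + 70 = 1000
16th: 1000 + 70 = 1070
17th: 1070 + 70 = 1140
18th: 1140 + 70 = 1210
19th: 1210 + 70 = 1280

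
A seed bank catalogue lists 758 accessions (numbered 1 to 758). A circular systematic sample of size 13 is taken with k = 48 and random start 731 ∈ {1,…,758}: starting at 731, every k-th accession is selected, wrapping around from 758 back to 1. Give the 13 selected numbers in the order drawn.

731, 21, 69, 117, 165, 213, 261, 309, 357, 405, 453, 501, 549

Selection 1: 731
Selection 2: 731 + 48 = 779 → 779 − 758 = 21
Selection 3: 21 + 48 = 69
Selection 4: 69 + 48 = 117
Selection 5: 117 + 48 = 165
Selection 6: 165 + 48 = 213
Selection 7: 213 + 48 = 261
Selection 8: 261 + 48 = 309
Selection 9: 309 + 48 = 357
Selection 10: 357 + 48 = 405
Selection 11: 405 + 48 = 453
Selection 12: 453 + 48 = 501
Selection 13: 501 + 48 = 549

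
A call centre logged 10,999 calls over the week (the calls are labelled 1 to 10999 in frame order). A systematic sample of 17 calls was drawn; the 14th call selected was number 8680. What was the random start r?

269

k = 10999/17 = 647
r = 8680 − (14−1)×647 = 8680 − 8411 = 269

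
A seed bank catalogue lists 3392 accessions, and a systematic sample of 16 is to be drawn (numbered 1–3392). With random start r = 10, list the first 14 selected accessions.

10, 222, 434, 646, 858, 1070, 1282, 1494, 1706, 1918, 2130, 2342, 2554, 2766

k = N/n = 3392/16 = 212
accession 1: 10
accession 2: 10 + 212 = 222
accession 3: 222 + 212 = 434
accession 4: 434 + 212 = 646
accession 5: 646 + 212 = 858
accession 6: 858 + 212 = 1070
accession 7: 1070 + 212 = 1282
accession 8: 1282 + 212 = 1494
accession 9: 1494 + 212 = 1706
accession 10: 1706 + 212 = 1918
accession 11: 1918 + 212 = 2130
accession 12: 2130 + 212 = 2342
accession 13: 2342 + 212 = 2554
accession 14: 2554 + 212 = 2766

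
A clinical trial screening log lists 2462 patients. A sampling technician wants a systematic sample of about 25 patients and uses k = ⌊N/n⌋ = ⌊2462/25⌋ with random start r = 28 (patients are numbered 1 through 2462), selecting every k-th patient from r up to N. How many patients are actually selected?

25

k = ⌊2462/25⌋ = 98
Achieved size = ⌊(2462 − 28)/98⌋ + 1 = ⌊2434/98⌋ + 1 = 24 + 1 = 25
(last selection: 28 + 24×98 = 2380 ≤ 2462; next would be 2478 > 2462)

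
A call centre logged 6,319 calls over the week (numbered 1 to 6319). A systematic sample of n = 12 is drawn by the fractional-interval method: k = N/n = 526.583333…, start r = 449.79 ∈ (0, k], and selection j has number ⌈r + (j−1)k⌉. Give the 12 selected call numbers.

450, 977, 1503, 2030, 2557, 3083, 3610, 4136, 4663, 5190, 5716, 6243

j=1: r + 0k = 449.79 → ⌈·⌉ = 450
j=2: r + 1k = 976.373333… → ⌈·⌉ = 977
j=3: r + 2k = 1502.956666… → ⌈·⌉ = 1503
j=4: r + 3k = 2029.54 → ⌈·⌉ = 2030
j=5: r + 4k = 2556.123333… → ⌈·⌉ = 2557
j=6: r + 5k = 3082.706666… → ⌈·⌉ = 3083
j=7: r + 6k = 3609.29 → ⌈·⌉ = 3610
j=8: r + 7k = 4135.873333… → ⌈·⌉ = 4136
j=9: r + 8k = 4662.456666… → ⌈·⌉ = 4663
j=10: r + 9k = 5189.04 → ⌈·⌉ = 5190
j=11: r + 10k = 5715.623333… → ⌈·⌉ = 5716
j=12: r + 11k = 6242.206666… → ⌈·⌉ = 6243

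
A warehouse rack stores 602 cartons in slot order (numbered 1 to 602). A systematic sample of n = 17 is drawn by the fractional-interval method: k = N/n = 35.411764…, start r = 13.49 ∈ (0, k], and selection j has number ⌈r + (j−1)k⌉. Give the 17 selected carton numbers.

j=1: r + 0k = 13.49 → ⌈·⌉ = 14
j=2: r + 1k = 48.901764… → ⌈·⌉ = 49
j=3: r + 2k = 84.313529… → ⌈·⌉ = 85
j=4: r + 3k = 119.725294… → ⌈·⌉ = 120
j=5: r + 4k = 155.137058… → ⌈·⌉ = 156
j=6: r + 5k = 190.548823… → ⌈·⌉ = 191
j=7: r + 6k = 225.960588… → ⌈·⌉ = 226
j=8: r + 7k = 261.372352… → ⌈·⌉ = 262
j=9: r + 8k = 296.784117… → ⌈·⌉ = 297
j=10: r + 9k = 332.195882… → ⌈·⌉ = 333
j=11: r + 10k = 367.607647… → ⌈·⌉ = 368
j=12: r + 11k = 403.019411… → ⌈·⌉ = 404
j=13: r + 12k = 438.431176… → ⌈·⌉ = 439
j=14: r + 13k = 473.842941… → ⌈·⌉ = 474
j=15: r + 14k = 509.254705… → ⌈·⌉ = 510
j=16: r + 15k = 544.666470… → ⌈·⌉ = 545
j=17: r + 16k = 580.078235… → ⌈·⌉ = 581

14, 49, 85, 120, 156, 191, 226, 262, 297, 333, 368, 404, 439, 474, 510, 545, 581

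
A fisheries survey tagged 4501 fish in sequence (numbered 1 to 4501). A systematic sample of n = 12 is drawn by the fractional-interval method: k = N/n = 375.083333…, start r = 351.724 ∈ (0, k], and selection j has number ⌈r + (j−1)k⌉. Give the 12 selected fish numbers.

j=1: r + 0k = 351.724 → ⌈·⌉ = 352
j=2: r + 1k = 726.807333… → ⌈·⌉ = 727
j=3: r + 2k = 1101.890666… → ⌈·⌉ = 1102
j=4: r + 3k = 1476.974 → ⌈·⌉ = 1477
j=5: r + 4k = 1852.057333… → ⌈·⌉ = 1853
j=6: r + 5k = 2227.140666… → ⌈·⌉ = 2228
j=7: r + 6k = 2602.224 → ⌈·⌉ = 2603
j=8: r + 7k = 2977.307333… → ⌈·⌉ = 2978
j=9: r + 8k = 3352.390666… → ⌈·⌉ = 3353
j=10: r + 9k = 3727.474 → ⌈·⌉ = 3728
j=11: r + 10k = 4102.557333… → ⌈·⌉ = 4103
j=12: r + 11k = 4477.640666… → ⌈·⌉ = 4478

352, 727, 1102, 1477, 1853, 2228, 2603, 2978, 3353, 3728, 4103, 4478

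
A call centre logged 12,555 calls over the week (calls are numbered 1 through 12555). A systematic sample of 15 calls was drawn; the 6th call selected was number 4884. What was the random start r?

699

k = 12555/15 = 837
r = 4884 − (6−1)×837 = 4884 − 4185 = 699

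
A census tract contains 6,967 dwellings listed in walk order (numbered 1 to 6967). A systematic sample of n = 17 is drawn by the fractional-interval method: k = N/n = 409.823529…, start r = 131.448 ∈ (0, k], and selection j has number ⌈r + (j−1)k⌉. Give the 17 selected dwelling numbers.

j=1: r + 0k = 131.448 → ⌈·⌉ = 132
j=2: r + 1k = 541.271529… → ⌈·⌉ = 542
j=3: r + 2k = 951.095058… → ⌈·⌉ = 952
j=4: r + 3k = 1360.918588… → ⌈·⌉ = 1361
j=5: r + 4k = 1770.742117… → ⌈·⌉ = 1771
j=6: r + 5k = 2180.565647… → ⌈·⌉ = 2181
j=7: r + 6k = 2590.389176… → ⌈·⌉ = 2591
j=8: r + 7k = 3000.212705… → ⌈·⌉ = 3001
j=9: r + 8k = 3410.036235… → ⌈·⌉ = 3411
j=10: r + 9k = 3819.859764… → ⌈·⌉ = 3820
j=11: r + 10k = 4229.683294… → ⌈·⌉ = 4230
j=12: r + 11k = 4639.506823… → ⌈·⌉ = 4640
j=13: r + 12k = 5049.330352… → ⌈·⌉ = 5050
j=14: r + 13k = 5459.153882… → ⌈·⌉ = 5460
j=15: r + 14k = 5868.977411… → ⌈·⌉ = 5869
j=16: r + 15k = 6278.800941… → ⌈·⌉ = 6279
j=17: r + 16k = 6688.624470… → ⌈·⌉ = 6689

132, 542, 952, 1361, 1771, 2181, 2591, 3001, 3411, 3820, 4230, 4640, 5050, 5460, 5869, 6279, 6689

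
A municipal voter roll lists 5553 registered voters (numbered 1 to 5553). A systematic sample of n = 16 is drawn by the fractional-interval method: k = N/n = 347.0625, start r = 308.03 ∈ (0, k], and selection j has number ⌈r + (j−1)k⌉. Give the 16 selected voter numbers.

j=1: r + 0k = 308.03 → ⌈·⌉ = 309
j=2: r + 1k = 655.0925 → ⌈·⌉ = 656
j=3: r + 2k = 1002.155 → ⌈·⌉ = 1003
j=4: r + 3k = 1349.2175 → ⌈·⌉ = 1350
j=5: r + 4k = 1696.28 → ⌈·⌉ = 1697
j=6: r + 5k = 2043.3425 → ⌈·⌉ = 2044
j=7: r + 6k = 2390.405 → ⌈·⌉ = 2391
j=8: r + 7k = 2737.4675 → ⌈·⌉ = 2738
j=9: r + 8k = 3084.53 → ⌈·⌉ = 3085
j=10: r + 9k = 3431.5925 → ⌈·⌉ = 3432
j=11: r + 10k = 3778.655 → ⌈·⌉ = 3779
j=12: r + 11k = 4125.7175 → ⌈·⌉ = 4126
j=13: r + 12k = 4472.78 → ⌈·⌉ = 4473
j=14: r + 13k = 4819.8425 → ⌈·⌉ = 4820
j=15: r + 14k = 5166.905 → ⌈·⌉ = 5167
j=16: r + 15k = 5513.9675 → ⌈·⌉ = 5514

309, 656, 1003, 1350, 1697, 2044, 2391, 2738, 3085, 3432, 3779, 4126, 4473, 4820, 5167, 5514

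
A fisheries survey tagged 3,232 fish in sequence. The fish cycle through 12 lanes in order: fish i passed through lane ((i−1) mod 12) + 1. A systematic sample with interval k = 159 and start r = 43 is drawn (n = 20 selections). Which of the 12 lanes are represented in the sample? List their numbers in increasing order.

1, 4, 7, 10

Consecutive selections differ by k = 159, so their lane numbers differ by 159 mod 12 = 3.
gcd(159, 12) = 3, so the sample visits 12/3 = 4 distinct residues mod 12.
Start 43 is lane 7; the lanes hit are 1, 4, 7, 10.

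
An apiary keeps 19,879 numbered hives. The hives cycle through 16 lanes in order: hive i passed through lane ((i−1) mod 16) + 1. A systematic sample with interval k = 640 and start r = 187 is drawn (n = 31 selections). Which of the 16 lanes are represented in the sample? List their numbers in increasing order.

Consecutive selections differ by k = 640, so their lane numbers differ by 640 mod 16 = 0.
gcd(640, 16) = 16, so the sample visits 16/16 = 1 distinct residues mod 16.
Start 187 is lane 11; the lanes hit are 11.

11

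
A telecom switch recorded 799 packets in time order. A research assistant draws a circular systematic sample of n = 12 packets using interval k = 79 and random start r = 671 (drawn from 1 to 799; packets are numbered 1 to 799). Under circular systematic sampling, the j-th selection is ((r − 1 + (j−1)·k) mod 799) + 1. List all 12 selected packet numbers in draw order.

671, 750, 30, 109, 188, 267, 346, 425, 504, 583, 662, 741

Selection 1: 671
Selection 2: 671 + 79 = 750
Selection 3: 750 + 79 = 829 → 829 − 799 = 30
Selection 4: 30 + 79 = 109
Selection 5: 109 + 79 = 188
Selection 6: 188 + 79 = 267
Selection 7: 267 + 79 = 346
Selection 8: 346 + 79 = 425
Selection 9: 425 + 79 = 504
Selection 10: 504 + 79 = 583
Selection 11: 583 + 79 = 662
Selection 12: 662 + 79 = 741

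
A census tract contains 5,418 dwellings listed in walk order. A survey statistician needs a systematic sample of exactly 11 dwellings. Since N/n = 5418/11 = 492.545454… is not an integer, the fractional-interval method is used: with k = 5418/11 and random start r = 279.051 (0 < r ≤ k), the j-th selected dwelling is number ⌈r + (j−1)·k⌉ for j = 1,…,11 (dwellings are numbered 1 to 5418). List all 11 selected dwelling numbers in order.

280, 772, 1265, 1757, 2250, 2742, 3235, 3727, 4220, 4712, 5205

j=1: r + 0k = 279.051 → ⌈·⌉ = 280
j=2: r + 1k = 771.596454… → ⌈·⌉ = 772
j=3: r + 2k = 1264.141909… → ⌈·⌉ = 1265
j=4: r + 3k = 1756.687363… → ⌈·⌉ = 1757
j=5: r + 4k = 2249.232818… → ⌈·⌉ = 2250
j=6: r + 5k = 2741.778272… → ⌈·⌉ = 2742
j=7: r + 6k = 3234.323727… → ⌈·⌉ = 3235
j=8: r + 7k = 3726.869181… → ⌈·⌉ = 3727
j=9: r + 8k = 4219.414636… → ⌈·⌉ = 4220
j=10: r + 9k = 4711.960090… → ⌈·⌉ = 4712
j=11: r + 10k = 5204.505545… → ⌈·⌉ = 5205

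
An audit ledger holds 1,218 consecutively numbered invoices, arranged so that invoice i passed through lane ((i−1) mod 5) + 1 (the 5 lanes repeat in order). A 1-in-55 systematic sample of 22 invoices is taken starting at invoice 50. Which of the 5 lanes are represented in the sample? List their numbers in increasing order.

Consecutive selections differ by k = 55, so their lane numbers differ by 55 mod 5 = 0.
gcd(55, 5) = 5, so the sample visits 5/5 = 1 distinct residues mod 5.
Start 50 is lane 5; the lanes hit are 5.

5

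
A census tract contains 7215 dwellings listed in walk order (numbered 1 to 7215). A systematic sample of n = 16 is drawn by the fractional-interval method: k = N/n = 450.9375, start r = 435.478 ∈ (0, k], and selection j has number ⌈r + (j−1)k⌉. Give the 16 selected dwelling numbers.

436, 887, 1338, 1789, 2240, 2691, 3142, 3593, 4043, 4494, 4945, 5396, 5847, 6298, 6749, 7200

j=1: r + 0k = 435.478 → ⌈·⌉ = 436
j=2: r + 1k = 886.4155 → ⌈·⌉ = 887
j=3: r + 2k = 1337.353 → ⌈·⌉ = 1338
j=4: r + 3k = 1788.2905 → ⌈·⌉ = 1789
j=5: r + 4k = 2239.228 → ⌈·⌉ = 2240
j=6: r + 5k = 2690.1655 → ⌈·⌉ = 2691
j=7: r + 6k = 3141.103 → ⌈·⌉ = 3142
j=8: r + 7k = 3592.0405 → ⌈·⌉ = 3593
j=9: r + 8k = 4042.978 → ⌈·⌉ = 4043
j=10: r + 9k = 4493.9155 → ⌈·⌉ = 4494
j=11: r + 10k = 4944.853 → ⌈·⌉ = 4945
j=12: r + 11k = 5395.7905 → ⌈·⌉ = 5396
j=13: r + 12k = 5846.728 → ⌈·⌉ = 5847
j=14: r + 13k = 6297.6655 → ⌈·⌉ = 6298
j=15: r + 14k = 6748.603 → ⌈·⌉ = 6749
j=16: r + 15k = 7199.5405 → ⌈·⌉ = 7200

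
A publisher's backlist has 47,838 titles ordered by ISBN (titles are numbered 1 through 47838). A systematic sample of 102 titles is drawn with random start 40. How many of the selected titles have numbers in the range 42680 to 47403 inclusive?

k = 47838/102 = 469
First selection ≥ 42680: 40 + ⌈(42680−40)/469⌉·469 = 40 + 91×469 = 42719
Last selection ≤ 47403: 40 + ⌊(47403−40)/469⌋·469 = 40 + 100×469 = 46940
Count = 100 − 91 + 1 = 10

10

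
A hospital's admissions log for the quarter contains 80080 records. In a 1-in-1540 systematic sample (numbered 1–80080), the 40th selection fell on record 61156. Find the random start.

1096

k = 1540
r = 61156 − (40−1)×1540 = 61156 − 60060 = 1096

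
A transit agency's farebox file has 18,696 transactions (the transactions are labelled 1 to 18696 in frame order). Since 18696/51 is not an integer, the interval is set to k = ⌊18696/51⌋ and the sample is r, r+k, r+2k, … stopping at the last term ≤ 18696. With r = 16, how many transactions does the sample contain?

52

k = ⌊18696/51⌋ = 366
Achieved size = ⌊(18696 − 16)/366⌋ + 1 = ⌊18680/366⌋ + 1 = 51 + 1 = 52
(last selection: 16 + 51×366 = 18682 ≤ 18696; next would be 19048 > 18696)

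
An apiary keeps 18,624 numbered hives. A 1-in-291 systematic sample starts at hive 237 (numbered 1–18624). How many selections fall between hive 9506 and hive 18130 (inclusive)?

30

k = 291
First selection ≥ 9506: 237 + ⌈(9506−237)/291⌉·291 = 237 + 32×291 = 9549
Last selection ≤ 18130: 237 + ⌊(18130−237)/291⌋·291 = 237 + 61×291 = 17988
Count = 61 − 32 + 1 = 30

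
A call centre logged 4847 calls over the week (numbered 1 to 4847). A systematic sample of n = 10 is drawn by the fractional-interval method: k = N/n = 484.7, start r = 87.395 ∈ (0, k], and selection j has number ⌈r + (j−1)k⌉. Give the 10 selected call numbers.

88, 573, 1057, 1542, 2027, 2511, 2996, 3481, 3965, 4450

j=1: r + 0k = 87.395 → ⌈·⌉ = 88
j=2: r + 1k = 572.095 → ⌈·⌉ = 573
j=3: r + 2k = 1056.795 → ⌈·⌉ = 1057
j=4: r + 3k = 1541.495 → ⌈·⌉ = 1542
j=5: r + 4k = 2026.195 → ⌈·⌉ = 2027
j=6: r + 5k = 2510.895 → ⌈·⌉ = 2511
j=7: r + 6k = 2995.595 → ⌈·⌉ = 2996
j=8: r + 7k = 3480.295 → ⌈·⌉ = 3481
j=9: r + 8k = 3964.995 → ⌈·⌉ = 3965
j=10: r + 9k = 4449.695 → ⌈·⌉ = 4450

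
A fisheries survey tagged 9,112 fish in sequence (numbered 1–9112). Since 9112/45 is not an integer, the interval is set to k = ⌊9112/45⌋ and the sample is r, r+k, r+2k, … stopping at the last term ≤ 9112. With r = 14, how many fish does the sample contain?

46

k = ⌊9112/45⌋ = 202
Achieved size = ⌊(9112 − 14)/202⌋ + 1 = ⌊9098/202⌋ + 1 = 45 + 1 = 46
(last selection: 14 + 45×202 = 9104 ≤ 9112; next would be 9306 > 9112)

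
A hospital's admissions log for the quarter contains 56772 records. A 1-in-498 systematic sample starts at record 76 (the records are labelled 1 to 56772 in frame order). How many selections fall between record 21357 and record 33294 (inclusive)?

k = 498
First selection ≥ 21357: 76 + ⌈(21357−76)/498⌉·498 = 76 + 43×498 = 21490
Last selection ≤ 33294: 76 + ⌊(33294−76)/498⌋·498 = 76 + 66×498 = 32944
Count = 66 − 43 + 1 = 24

24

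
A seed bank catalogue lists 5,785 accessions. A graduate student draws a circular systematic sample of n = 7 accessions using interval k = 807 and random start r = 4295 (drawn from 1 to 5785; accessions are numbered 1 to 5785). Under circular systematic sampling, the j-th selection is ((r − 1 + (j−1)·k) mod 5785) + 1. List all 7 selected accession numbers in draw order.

4295, 5102, 124, 931, 1738, 2545, 3352

Selection 1: 4295
Selection 2: 4295 + 807 = 5102
Selection 3: 5102 + 807 = 5909 → 5909 − 5785 = 124
Selection 4: 124 + 807 = 931
Selection 5: 931 + 807 = 1738
Selection 6: 1738 + 807 = 2545
Selection 7: 2545 + 807 = 3352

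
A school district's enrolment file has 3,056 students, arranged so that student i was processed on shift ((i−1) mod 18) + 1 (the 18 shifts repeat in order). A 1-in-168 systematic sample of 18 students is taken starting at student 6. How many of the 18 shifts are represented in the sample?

3

Consecutive selections differ by k = 168, so their shift numbers differ by 168 mod 18 = 6.
gcd(168, 18) = 6, so the sample visits 18/6 = 3 distinct residues mod 18.
Start 6 is shift 6; the shifts hit are 6, 12, 18.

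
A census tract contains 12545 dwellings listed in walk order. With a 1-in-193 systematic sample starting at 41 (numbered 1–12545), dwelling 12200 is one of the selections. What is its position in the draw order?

k = 193
position = (12200 − 41)/193 + 1 = 12159/193 + 1 = 63 + 1 = 64

64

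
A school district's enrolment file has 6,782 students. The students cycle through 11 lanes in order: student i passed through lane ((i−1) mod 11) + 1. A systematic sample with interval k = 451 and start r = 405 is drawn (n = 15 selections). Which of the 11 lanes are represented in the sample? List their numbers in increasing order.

9

Consecutive selections differ by k = 451, so their lane numbers differ by 451 mod 11 = 0.
gcd(451, 11) = 11, so the sample visits 11/11 = 1 distinct residues mod 11.
Start 405 is lane 9; the lanes hit are 9.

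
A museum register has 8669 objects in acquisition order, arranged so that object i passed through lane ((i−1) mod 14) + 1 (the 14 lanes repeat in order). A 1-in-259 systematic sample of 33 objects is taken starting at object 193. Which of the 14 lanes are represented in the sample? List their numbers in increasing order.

Consecutive selections differ by k = 259, so their lane numbers differ by 259 mod 14 = 7.
gcd(259, 14) = 7, so the sample visits 14/7 = 2 distinct residues mod 14.
Start 193 is lane 11; the lanes hit are 4, 11.

4, 11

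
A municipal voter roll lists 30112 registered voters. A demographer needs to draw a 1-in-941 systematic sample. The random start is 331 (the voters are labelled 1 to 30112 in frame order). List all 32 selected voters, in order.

331, 1272, 2213, 3154, 4095, 5036, 5977, 6918, 7859, 8800, 9741, 10682, 11623, 12564, 13505, 14446, 15387, 16328, 17269, 18210, 19151, 20092, 21033, 21974, 22915, 23856, 24797, 25738, 26679, 27620, 28561, 29502

voter 1: 331
voter 2: 331 + 941 = 1272
voter 3: 1272 + 941 = 2213
voter 4: 2213 + 941 = 3154
voter 5: 3154 + 941 = 4095
voter 6: 4095 + 941 = 5036
voter 7: 5036 + 941 = 5977
voter 8: 5977 + 941 = 6918
voter 9: 6918 + 941 = 7859
voter 10: 7859 + 941 = 8800
voter 11: 8800 + 941 = 9741
voter 12: 9741 + 941 = 10682
voter 13: 10682 + 941 = 11623
voter 14: 11623 + 941 = 12564
voter 15: 12564 + 941 = 13505
voter 16: 13505 + 941 = 14446
voter 17: 14446 + 941 = 15387
voter 18: 15387 + 941 = 16328
voter 19: 16328 + 941 = 17269
voter 20: 17269 + 941 = 18210
voter 21: 18210 + 941 = 19151
voter 22: 19151 + 941 = 20092
voter 23: 20092 + 941 = 21033
voter 24: 21033 + 941 = 21974
voter 25: 21974 + 941 = 22915
voter 26: 22915 + 941 = 23856
voter 27: 23856 + 941 = 24797
voter 28: 24797 + 941 = 25738
voter 29: 25738 + 941 = 26679
voter 30: 26679 + 941 = 27620
voter 31: 27620 + 941 = 28561
voter 32: 28561 + 941 = 29502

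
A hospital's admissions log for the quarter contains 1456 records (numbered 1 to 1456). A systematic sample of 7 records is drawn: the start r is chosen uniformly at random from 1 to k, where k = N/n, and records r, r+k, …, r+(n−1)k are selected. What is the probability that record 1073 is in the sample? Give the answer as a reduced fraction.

k = 1456/7 = 208.
Record 1073 is selected iff r ≡ 1073 (mod 208); exactly one such r in {1,…,208}.
Inclusion probability = 1/208.

1/208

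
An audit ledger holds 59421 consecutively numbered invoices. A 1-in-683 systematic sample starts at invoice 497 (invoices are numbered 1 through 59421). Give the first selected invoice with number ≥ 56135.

56503

k = 683
Steps past start: ⌈(56135 − 497)/683⌉ = ⌈55638/683⌉ = 82
Selected invoice: 497 + 82×683 = 56503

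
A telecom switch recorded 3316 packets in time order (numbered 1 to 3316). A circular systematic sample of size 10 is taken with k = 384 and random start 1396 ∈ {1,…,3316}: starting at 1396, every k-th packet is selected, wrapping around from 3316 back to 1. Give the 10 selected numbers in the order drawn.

Selection 1: 1396
Selection 2: 1396 + 384 = 1780
Selection 3: 1780 + 384 = 2164
Selection 4: 2164 + 384 = 2548
Selection 5: 2548 + 384 = 2932
Selection 6: 2932 + 384 = 3316
Selection 7: 3316 + 384 = 3700 → 3700 − 3316 = 384
Selection 8: 384 + 384 = 768
Selection 9: 768 + 384 = 1152
Selection 10: 1152 + 384 = 1536

1396, 1780, 2164, 2548, 2932, 3316, 384, 768, 1152, 1536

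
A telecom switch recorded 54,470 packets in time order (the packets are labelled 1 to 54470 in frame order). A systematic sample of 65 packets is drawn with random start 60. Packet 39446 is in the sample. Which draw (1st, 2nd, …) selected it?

k = 54470/65 = 838
position = (39446 − 60)/838 + 1 = 39386/838 + 1 = 47 + 1 = 48

48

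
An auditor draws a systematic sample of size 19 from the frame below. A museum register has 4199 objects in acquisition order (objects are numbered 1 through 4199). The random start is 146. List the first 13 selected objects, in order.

146, 367, 588, 809, 1030, 1251, 1472, 1693, 1914, 2135, 2356, 2577, 2798

k = N/n = 4199/19 = 221
object 1: 146
object 2: 146 + 221 = 367
object 3: 367 + 221 = 588
object 4: 588 + 221 = 809
object 5: 809 + 221 = 1030
object 6: 1030 + 221 = 1251
object 7: 1251 + 221 = 1472
object 8: 1472 + 221 = 1693
object 9: 1693 + 221 = 1914
object 10: 1914 + 221 = 2135
object 11: 2135 + 221 = 2356
object 12: 2356 + 221 = 2577
object 13: 2577 + 221 = 2798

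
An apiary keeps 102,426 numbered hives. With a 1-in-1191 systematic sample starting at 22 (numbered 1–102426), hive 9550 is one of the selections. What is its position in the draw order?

9

k = 1191
position = (9550 − 22)/1191 + 1 = 9528/1191 + 1 = 8 + 1 = 9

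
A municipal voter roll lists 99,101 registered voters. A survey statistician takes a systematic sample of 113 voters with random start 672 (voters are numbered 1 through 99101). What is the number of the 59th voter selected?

51538

k = 99101/113 = 877
59th selection = r + (59−1)·k = 672 + 58×877 = 672 + 50866 = 51538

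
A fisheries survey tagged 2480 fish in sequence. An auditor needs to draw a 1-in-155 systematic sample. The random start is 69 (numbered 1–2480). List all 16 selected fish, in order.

fish 1: 69
fish 2: 69 + 155 = 224
fish 3: 224 + 155 = 379
fish 4: 379 + 155 = 534
fish 5: 534 + 155 = 689
fish 6: 689 + 155 = 844
fish 7: 844 + 155 = 999
fish 8: 999 + 155 = 1154
fish 9: 1154 + 155 = 1309
fish 10: 1309 + 155 = 1464
fish 11: 1464 + 155 = 1619
fish 12: 1619 + 155 = 1774
fish 13: 1774 + 155 = 1929
fish 14: 1929 + 155 = 2084
fish 15: 2084 + 155 = 2239
fish 16: 2239 + 155 = 2394

69, 224, 379, 534, 689, 844, 999, 1154, 1309, 1464, 1619, 1774, 1929, 2084, 2239, 2394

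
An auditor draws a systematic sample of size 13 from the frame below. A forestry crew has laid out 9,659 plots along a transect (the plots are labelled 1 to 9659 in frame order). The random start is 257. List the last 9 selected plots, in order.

k = N/n = 9659/13 = 743
5th selection = 257 + 4×743 = 3229
6th: 3229 + 743 = 3972
7th: 3972 + 743 = 4715
8th: 4715 + 743 = 5458
9th: 5458 + 743 = 6201
10th: 6201 + 743 = 6944
11th: 6944 + 743 = 7687
12th: 7687 + 743 = 8430
13th: 8430 + 743 = 9173

3229, 3972, 4715, 5458, 6201, 6944, 7687, 8430, 9173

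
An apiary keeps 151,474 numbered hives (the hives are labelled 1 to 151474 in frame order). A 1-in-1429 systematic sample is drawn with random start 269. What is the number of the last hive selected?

150314

k = 1429
106th selection = r + (106−1)·k = 269 + 105×1429 = 269 + 150045 = 150314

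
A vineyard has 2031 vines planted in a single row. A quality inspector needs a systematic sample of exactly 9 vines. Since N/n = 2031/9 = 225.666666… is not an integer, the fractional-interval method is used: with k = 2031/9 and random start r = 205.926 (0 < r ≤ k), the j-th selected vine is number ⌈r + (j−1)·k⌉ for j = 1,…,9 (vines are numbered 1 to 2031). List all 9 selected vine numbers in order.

206, 432, 658, 883, 1109, 1335, 1560, 1786, 2012

j=1: r + 0k = 205.926 → ⌈·⌉ = 206
j=2: r + 1k = 431.592666… → ⌈·⌉ = 432
j=3: r + 2k = 657.259333… → ⌈·⌉ = 658
j=4: r + 3k = 882.926 → ⌈·⌉ = 883
j=5: r + 4k = 1108.592666… → ⌈·⌉ = 1109
j=6: r + 5k = 1334.259333… → ⌈·⌉ = 1335
j=7: r + 6k = 1559.926 → ⌈·⌉ = 1560
j=8: r + 7k = 1785.592666… → ⌈·⌉ = 1786
j=9: r + 8k = 2011.259333… → ⌈·⌉ = 2012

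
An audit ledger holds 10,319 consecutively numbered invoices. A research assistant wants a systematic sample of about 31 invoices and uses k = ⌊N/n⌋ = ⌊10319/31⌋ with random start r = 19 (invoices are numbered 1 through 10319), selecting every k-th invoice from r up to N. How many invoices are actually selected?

32

k = ⌊10319/31⌋ = 332
Achieved size = ⌊(10319 − 19)/332⌋ + 1 = ⌊10300/332⌋ + 1 = 31 + 1 = 32
(last selection: 19 + 31×332 = 10311 ≤ 10319; next would be 10643 > 10319)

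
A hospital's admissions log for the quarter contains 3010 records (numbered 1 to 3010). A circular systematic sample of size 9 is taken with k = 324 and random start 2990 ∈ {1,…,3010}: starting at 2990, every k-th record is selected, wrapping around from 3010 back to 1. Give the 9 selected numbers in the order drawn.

Selection 1: 2990
Selection 2: 2990 + 324 = 3314 → 3314 − 3010 = 304
Selection 3: 304 + 324 = 628
Selection 4: 628 + 324 = 952
Selection 5: 952 + 324 = 1276
Selection 6: 1276 + 324 = 1600
Selection 7: 1600 + 324 = 1924
Selection 8: 1924 + 324 = 2248
Selection 9: 2248 + 324 = 2572

2990, 304, 628, 952, 1276, 1600, 1924, 2248, 2572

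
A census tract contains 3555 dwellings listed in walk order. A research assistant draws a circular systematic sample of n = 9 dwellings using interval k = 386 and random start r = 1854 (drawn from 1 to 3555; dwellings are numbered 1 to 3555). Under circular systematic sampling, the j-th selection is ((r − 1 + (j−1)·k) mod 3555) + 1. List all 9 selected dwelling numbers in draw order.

1854, 2240, 2626, 3012, 3398, 229, 615, 1001, 1387

Selection 1: 1854
Selection 2: 1854 + 386 = 2240
Selection 3: 2240 + 386 = 2626
Selection 4: 2626 + 386 = 3012
Selection 5: 3012 + 386 = 3398
Selection 6: 3398 + 386 = 3784 → 3784 − 3555 = 229
Selection 7: 229 + 386 = 615
Selection 8: 615 + 386 = 1001
Selection 9: 1001 + 386 = 1387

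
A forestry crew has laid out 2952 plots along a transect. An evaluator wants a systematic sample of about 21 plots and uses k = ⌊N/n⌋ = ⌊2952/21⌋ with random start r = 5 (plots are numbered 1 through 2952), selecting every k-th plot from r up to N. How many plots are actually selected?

k = ⌊2952/21⌋ = 140
Achieved size = ⌊(2952 − 5)/140⌋ + 1 = ⌊2947/140⌋ + 1 = 21 + 1 = 22
(last selection: 5 + 21×140 = 2945 ≤ 2952; next would be 3085 > 2952)

22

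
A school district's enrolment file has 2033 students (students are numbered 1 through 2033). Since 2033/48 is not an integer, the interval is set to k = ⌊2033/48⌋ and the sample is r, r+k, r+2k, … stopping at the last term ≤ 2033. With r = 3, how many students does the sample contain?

k = ⌊2033/48⌋ = 42
Achieved size = ⌊(2033 − 3)/42⌋ + 1 = ⌊2030/42⌋ + 1 = 48 + 1 = 49
(last selection: 3 + 48×42 = 2019 ≤ 2033; next would be 2061 > 2033)

49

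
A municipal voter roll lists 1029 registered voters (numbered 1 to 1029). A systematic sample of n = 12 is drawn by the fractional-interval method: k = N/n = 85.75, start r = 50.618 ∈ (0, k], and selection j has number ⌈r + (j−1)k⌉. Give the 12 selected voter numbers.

51, 137, 223, 308, 394, 480, 566, 651, 737, 823, 909, 994

j=1: r + 0k = 50.618 → ⌈·⌉ = 51
j=2: r + 1k = 136.368 → ⌈·⌉ = 137
j=3: r + 2k = 222.118 → ⌈·⌉ = 223
j=4: r + 3k = 307.868 → ⌈·⌉ = 308
j=5: r + 4k = 393.618 → ⌈·⌉ = 394
j=6: r + 5k = 479.368 → ⌈·⌉ = 480
j=7: r + 6k = 565.118 → ⌈·⌉ = 566
j=8: r + 7k = 650.868 → ⌈·⌉ = 651
j=9: r + 8k = 736.618 → ⌈·⌉ = 737
j=10: r + 9k = 822.368 → ⌈·⌉ = 823
j=11: r + 10k = 908.118 → ⌈·⌉ = 909
j=12: r + 11k = 993.868 → ⌈·⌉ = 994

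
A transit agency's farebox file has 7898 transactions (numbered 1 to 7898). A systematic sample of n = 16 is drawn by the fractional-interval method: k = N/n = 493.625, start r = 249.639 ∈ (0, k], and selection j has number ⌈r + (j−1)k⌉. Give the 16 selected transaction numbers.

j=1: r + 0k = 249.639 → ⌈·⌉ = 250
j=2: r + 1k = 743.264 → ⌈·⌉ = 744
j=3: r + 2k = 1236.889 → ⌈·⌉ = 1237
j=4: r + 3k = 1730.514 → ⌈·⌉ = 1731
j=5: r + 4k = 2224.139 → ⌈·⌉ = 2225
j=6: r + 5k = 2717.764 → ⌈·⌉ = 2718
j=7: r + 6k = 3211.389 → ⌈·⌉ = 3212
j=8: r + 7k = 3705.014 → ⌈·⌉ = 3706
j=9: r + 8k = 4198.639 → ⌈·⌉ = 4199
j=10: r + 9k = 4692.264 → ⌈·⌉ = 4693
j=11: r + 10k = 5185.889 → ⌈·⌉ = 5186
j=12: r + 11k = 5679.514 → ⌈·⌉ = 5680
j=13: r + 12k = 6173.139 → ⌈·⌉ = 6174
j=14: r + 13k = 6666.764 → ⌈·⌉ = 6667
j=15: r + 14k = 7160.389 → ⌈·⌉ = 7161
j=16: r + 15k = 7654.014 → ⌈·⌉ = 7655

250, 744, 1237, 1731, 2225, 2718, 3212, 3706, 4199, 4693, 5186, 5680, 6174, 6667, 7161, 7655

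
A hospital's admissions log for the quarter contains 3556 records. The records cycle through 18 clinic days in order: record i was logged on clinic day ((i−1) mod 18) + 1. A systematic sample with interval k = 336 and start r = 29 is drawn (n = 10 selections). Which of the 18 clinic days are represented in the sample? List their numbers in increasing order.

5, 11, 17

Consecutive selections differ by k = 336, so their clinic day numbers differ by 336 mod 18 = 12.
gcd(336, 18) = 6, so the sample visits 18/6 = 3 distinct residues mod 18.
Start 29 is clinic day 11; the clinic days hit are 5, 11, 17.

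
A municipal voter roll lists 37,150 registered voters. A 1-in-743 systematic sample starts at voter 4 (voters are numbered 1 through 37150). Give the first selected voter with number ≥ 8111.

8177

k = 743
Steps past start: ⌈(8111 − 4)/743⌉ = ⌈8107/743⌉ = 11
Selected voter: 4 + 11×743 = 8177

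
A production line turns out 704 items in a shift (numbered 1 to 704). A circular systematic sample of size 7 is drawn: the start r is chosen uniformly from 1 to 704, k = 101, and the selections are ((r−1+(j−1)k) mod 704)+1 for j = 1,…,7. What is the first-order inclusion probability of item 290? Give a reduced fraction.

For each position j, as r ranges over 1…704 the j-th selection hits every item exactly once, so item 290 is selected for exactly 7 of the 704 starts.
Inclusion probability = 7/704.

7/704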